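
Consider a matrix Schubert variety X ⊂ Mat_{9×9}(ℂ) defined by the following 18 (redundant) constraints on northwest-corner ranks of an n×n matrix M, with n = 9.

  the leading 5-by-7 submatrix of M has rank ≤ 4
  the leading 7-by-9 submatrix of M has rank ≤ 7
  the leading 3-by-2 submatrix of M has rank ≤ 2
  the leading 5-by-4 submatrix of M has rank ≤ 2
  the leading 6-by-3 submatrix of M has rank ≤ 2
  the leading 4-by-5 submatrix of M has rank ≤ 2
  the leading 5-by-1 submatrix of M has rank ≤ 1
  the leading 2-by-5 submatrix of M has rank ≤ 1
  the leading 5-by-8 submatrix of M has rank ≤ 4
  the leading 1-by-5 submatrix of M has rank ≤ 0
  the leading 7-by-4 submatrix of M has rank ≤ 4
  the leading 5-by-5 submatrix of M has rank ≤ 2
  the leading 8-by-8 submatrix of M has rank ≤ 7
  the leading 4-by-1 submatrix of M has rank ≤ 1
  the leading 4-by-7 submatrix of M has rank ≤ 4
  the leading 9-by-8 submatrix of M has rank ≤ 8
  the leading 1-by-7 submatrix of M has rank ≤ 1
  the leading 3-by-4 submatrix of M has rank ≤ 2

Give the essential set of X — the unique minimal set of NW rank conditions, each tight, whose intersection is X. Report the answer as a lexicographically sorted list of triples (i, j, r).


Recovering R(i,j) via the rank-extension bound from the 18 conditions:

  row 1: 0, 0, 0, 0, 0, 1, 1, 1, 1
  row 2: 1, 1, 1, 1, 1, 2, 2, 2, 2
  row 3: 1, 2, 2, 2, 2, 3, 3, 3, 3
  row 4: 1, 2, 2, 2, 2, 3, 4, 4, 4
  row 5: 1, 2, 2, 2, 2, 3, 4, 4, 5
  row 6: 1, 2, 2, 3, 3, 4, 5, 5, 6
  row 7: 1, 2, 3, 4, 4, 5, 6, 6, 7
  row 8: 1, 2, 3, 4, 5, 6, 7, 7, 8
  row 9: 1, 2, 3, 4, 5, 6, 7, 8, 9

giving w = (6, 1, 2, 7, 9, 4, 3, 5, 8) via Δ²R.

Rothe diagram D(w) (13 cells), 4 SE-corners (essential conditions):

[(1, 5, 0), (5, 5, 2), (5, 8, 4), (6, 3, 2)]


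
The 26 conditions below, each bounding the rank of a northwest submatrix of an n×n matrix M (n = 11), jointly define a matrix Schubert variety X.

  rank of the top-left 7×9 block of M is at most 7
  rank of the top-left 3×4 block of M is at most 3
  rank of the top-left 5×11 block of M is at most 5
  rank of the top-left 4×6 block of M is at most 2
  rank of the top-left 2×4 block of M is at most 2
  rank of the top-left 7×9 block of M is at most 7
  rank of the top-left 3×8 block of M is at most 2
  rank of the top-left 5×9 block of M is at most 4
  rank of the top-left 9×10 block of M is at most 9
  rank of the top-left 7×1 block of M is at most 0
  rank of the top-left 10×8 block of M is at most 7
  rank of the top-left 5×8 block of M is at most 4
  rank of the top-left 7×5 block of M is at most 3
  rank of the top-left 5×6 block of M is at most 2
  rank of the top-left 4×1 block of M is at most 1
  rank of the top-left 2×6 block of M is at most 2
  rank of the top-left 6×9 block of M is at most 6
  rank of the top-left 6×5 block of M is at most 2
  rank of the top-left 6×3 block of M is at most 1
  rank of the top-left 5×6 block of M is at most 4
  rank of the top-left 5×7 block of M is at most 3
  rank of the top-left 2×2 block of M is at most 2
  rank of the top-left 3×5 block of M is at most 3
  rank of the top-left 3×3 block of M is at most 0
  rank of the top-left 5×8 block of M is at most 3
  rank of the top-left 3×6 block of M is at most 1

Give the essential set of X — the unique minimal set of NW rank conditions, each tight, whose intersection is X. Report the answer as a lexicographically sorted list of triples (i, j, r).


Rank table r_w(11×11) implied by the 26 constraints:

  R[1]: 0 | 0 | 0 | 1 | 1 | 1 | 1 | 1 | 1 | 1 | 1
  R[2]: 0 | 0 | 0 | 1 | 1 | 1 | 2 | 2 | 2 | 2 | 2
  R[3]: 0 | 0 | 0 | 1 | 1 | 1 | 2 | 2 | 3 | 3 | 3
  R[4]: 0 | 1 | 1 | 2 | 2 | 2 | 3 | 3 | 4 | 4 | 4
  R[5]: 0 | 1 | 1 | 2 | 2 | 2 | 3 | 3 | 4 | 5 | 5
  R[6]: 0 | 1 | 1 | 2 | 2 | 3 | 4 | 4 | 5 | 6 | 6
  R[7]: 0 | 1 | 2 | 3 | 3 | 4 | 5 | 5 | 6 | 7 | 7
  R[8]: 1 | 2 | 3 | 4 | 4 | 5 | 6 | 6 | 7 | 8 | 8
  R[9]: 1 | 2 | 3 | 4 | 5 | 6 | 7 | 7 | 8 | 9 | 9
  R[10]: 1 | 2 | 3 | 4 | 5 | 6 | 7 | 7 | 8 | 9 | 10
  R[11]: 1 | 2 | 3 | 4 | 5 | 6 | 7 | 8 | 9 | 10 | 11

so w = (4, 7, 9, 2, 10, 6, 3, 1, 5, 11, 8).

Rothe diagram D(w) (25 cells), 9 SE-corners (essential conditions):

[(3, 3, 0), (3, 6, 1), (3, 8, 2), (5, 6, 2), (5, 8, 3), (6, 3, 1), (6, 5, 2), (7, 1, 0), (10, 8, 7)]


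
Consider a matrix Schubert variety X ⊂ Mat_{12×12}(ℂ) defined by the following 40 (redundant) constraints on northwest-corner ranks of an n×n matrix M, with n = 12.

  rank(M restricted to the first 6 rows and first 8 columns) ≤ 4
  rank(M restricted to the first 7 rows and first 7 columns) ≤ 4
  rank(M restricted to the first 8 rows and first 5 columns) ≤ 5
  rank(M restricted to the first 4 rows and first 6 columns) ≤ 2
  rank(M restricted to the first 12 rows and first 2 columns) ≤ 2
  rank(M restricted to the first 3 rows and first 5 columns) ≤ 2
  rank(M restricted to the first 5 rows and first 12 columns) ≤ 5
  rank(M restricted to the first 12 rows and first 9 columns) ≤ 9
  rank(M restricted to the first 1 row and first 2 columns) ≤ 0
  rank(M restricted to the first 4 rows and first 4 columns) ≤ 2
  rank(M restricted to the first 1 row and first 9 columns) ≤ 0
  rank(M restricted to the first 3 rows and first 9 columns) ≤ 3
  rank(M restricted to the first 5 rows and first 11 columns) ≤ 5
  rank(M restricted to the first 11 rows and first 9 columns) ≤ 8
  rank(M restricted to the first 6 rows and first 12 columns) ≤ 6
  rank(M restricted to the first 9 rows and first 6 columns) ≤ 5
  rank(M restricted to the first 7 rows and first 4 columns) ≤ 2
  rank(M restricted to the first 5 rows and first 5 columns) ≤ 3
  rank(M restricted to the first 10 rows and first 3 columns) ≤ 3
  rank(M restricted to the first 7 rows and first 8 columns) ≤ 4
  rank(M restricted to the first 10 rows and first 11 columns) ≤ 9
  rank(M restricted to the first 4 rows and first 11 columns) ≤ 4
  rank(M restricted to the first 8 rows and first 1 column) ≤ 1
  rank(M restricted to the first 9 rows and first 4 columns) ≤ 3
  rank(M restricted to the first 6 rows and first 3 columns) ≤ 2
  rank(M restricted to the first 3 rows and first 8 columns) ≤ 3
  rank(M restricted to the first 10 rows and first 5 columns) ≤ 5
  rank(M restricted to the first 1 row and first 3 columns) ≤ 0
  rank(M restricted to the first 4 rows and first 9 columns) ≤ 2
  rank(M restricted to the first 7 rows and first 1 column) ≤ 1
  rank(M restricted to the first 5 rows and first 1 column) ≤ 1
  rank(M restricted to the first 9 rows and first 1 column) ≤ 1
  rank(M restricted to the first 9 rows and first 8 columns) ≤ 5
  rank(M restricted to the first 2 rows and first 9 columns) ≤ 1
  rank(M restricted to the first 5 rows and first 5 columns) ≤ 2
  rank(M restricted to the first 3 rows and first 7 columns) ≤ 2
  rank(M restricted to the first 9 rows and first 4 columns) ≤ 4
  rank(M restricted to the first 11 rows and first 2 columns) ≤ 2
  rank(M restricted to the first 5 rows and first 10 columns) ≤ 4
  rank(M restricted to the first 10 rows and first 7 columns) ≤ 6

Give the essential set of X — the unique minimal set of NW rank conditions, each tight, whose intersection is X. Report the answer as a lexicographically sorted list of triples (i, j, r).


Recovering R(i,j) via the rank-extension bound from the 40 conditions:

  i=1: 0 | 0 | 0 | 0 | 0 | 0 | 0 | 0 | 0 | 1 | 1 | 1
  i=2: 1 | 1 | 1 | 1 | 1 | 1 | 1 | 1 | 1 | 2 | 2 | 2
  i=3: 1 | 2 | 2 | 2 | 2 | 2 | 2 | 2 | 2 | 3 | 3 | 3
  i=4: 1 | 2 | 2 | 2 | 2 | 2 | 2 | 2 | 2 | 3 | 4 | 4
  i=5: 1 | 2 | 2 | 2 | 2 | 3 | 3 | 3 | 3 | 4 | 5 | 5
  i=6: 1 | 2 | 2 | 2 | 3 | 4 | 4 | 4 | 4 | 5 | 6 | 6
  i=7: 1 | 2 | 2 | 2 | 3 | 4 | 4 | 4 | 5 | 6 | 7 | 7
  i=8: 1 | 2 | 3 | 3 | 4 | 5 | 5 | 5 | 6 | 7 | 8 | 8
  i=9: 1 | 2 | 3 | 3 | 4 | 5 | 5 | 5 | 6 | 7 | 8 | 9
  i=10: 1 | 2 | 3 | 4 | 5 | 6 | 6 | 6 | 7 | 8 | 9 | 10
  i=11: 1 | 2 | 3 | 4 | 5 | 6 | 7 | 7 | 8 | 9 | 10 | 11
  i=12: 1 | 2 | 3 | 4 | 5 | 6 | 7 | 8 | 9 | 10 | 11 | 12

the unique w with this rank table is (10, 1, 2, 11, 6, 5, 9, 3, 12, 4, 7, 8).

|D(w)|=28, |Ess(w)|=7:

[(1, 9, 0), (4, 9, 2), (5, 5, 2), (7, 4, 2), (7, 8, 4), (9, 4, 3), (9, 8, 5)]


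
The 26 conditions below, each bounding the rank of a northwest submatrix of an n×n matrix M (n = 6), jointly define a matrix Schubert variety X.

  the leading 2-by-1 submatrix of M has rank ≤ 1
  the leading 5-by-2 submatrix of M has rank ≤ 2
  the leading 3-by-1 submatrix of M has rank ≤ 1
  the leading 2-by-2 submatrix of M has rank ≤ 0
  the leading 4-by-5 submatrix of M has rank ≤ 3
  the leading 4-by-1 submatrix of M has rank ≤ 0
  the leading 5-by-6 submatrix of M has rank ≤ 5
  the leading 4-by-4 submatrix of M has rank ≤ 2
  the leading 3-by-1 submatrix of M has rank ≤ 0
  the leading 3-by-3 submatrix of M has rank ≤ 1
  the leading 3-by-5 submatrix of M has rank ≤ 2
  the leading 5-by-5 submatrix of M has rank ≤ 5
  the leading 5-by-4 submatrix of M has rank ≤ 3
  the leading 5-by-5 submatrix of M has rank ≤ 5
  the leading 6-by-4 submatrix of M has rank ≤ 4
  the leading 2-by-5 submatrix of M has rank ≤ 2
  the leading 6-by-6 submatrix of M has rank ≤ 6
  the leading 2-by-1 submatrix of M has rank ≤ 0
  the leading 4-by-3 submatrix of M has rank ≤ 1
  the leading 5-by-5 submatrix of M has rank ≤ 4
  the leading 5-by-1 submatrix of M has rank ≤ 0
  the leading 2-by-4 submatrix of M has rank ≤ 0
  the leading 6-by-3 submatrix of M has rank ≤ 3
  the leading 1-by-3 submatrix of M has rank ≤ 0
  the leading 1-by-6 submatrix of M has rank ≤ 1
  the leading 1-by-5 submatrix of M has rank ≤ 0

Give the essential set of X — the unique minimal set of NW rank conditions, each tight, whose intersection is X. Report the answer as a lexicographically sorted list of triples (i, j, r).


Reconstructing r_w from the 26 given conditions:

  row 1: 0 0 0 0 0 1
  row 2: 0 0 0 0 1 2
  row 3: 0 1 1 1 2 3
  row 4: 0 1 1 2 3 4
  row 5: 0 1 2 3 4 5
  row 6: 1 2 3 4 5 6

so w = (6, 5, 2, 4, 3, 1).

D(w) has 13 cells with 4 SE-corners; essential set:

[(1, 5, 0), (2, 4, 0), (4, 3, 1), (5, 1, 0)]


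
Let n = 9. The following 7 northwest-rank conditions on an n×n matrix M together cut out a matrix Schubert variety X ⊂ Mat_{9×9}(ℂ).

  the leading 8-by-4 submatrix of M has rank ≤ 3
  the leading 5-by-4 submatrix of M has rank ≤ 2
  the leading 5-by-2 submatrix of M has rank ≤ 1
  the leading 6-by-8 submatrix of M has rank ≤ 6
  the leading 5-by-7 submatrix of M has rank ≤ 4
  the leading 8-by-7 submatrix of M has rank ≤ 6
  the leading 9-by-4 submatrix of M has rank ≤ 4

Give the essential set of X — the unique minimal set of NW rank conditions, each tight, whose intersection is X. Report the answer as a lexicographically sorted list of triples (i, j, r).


Computing R[i][j] = min implied NW-rank bound (n=9, 7 conditions):

  i=1: 1  1  1  1  1  1  1  1  1
  i=2: 1  1  2  2  2  2  2  2  2
  i=3: 1  1  2  2  3  3  3  3  3
  i=4: 1  1  2  2  3  4  4  4  4
  i=5: 1  1  2  2  3  4  4  5  5
  i=6: 1  2  3  3  4  5  5  6  6
  i=7: 1  2  3  3  4  5  6  7  7
  i=8: 1  2  3  3  4  5  6  7  8
  i=9: 1  2  3  4  5  6  7  8  9

hence w(1..9) = (1, 3, 5, 6, 8, 2, 7, 9, 4).

D(w) has 10 cells with 4 SE-corners; essential set:

[(5, 2, 1), (5, 4, 2), (5, 7, 4), (8, 4, 3)]


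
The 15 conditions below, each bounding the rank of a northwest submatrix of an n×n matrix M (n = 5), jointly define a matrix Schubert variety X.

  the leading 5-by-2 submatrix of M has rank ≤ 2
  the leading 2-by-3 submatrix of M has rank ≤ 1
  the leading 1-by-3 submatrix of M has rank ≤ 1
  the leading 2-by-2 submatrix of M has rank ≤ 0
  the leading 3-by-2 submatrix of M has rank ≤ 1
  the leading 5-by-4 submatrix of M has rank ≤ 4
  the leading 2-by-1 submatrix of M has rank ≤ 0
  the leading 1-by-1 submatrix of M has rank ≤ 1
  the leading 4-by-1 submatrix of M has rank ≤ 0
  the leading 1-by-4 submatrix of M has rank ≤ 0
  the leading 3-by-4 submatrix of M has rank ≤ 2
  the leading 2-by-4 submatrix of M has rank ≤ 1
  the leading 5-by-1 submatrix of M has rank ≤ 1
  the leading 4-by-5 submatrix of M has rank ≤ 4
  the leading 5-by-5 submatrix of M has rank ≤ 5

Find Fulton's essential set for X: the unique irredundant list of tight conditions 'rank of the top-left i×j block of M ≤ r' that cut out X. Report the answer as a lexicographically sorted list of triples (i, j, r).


Propagating the 15 rank bounds to every northwest block:

  R[1]: 0 0 0 0 1
  R[2]: 0 0 1 1 2
  R[3]: 0 1 2 2 3
  R[4]: 0 1 2 3 4
  R[5]: 1 2 3 4 5

so w = (5, 3, 2, 4, 1).

|D(w)|=8, |Ess(w)|=3:

[(1, 4, 0), (2, 2, 0), (4, 1, 0)]


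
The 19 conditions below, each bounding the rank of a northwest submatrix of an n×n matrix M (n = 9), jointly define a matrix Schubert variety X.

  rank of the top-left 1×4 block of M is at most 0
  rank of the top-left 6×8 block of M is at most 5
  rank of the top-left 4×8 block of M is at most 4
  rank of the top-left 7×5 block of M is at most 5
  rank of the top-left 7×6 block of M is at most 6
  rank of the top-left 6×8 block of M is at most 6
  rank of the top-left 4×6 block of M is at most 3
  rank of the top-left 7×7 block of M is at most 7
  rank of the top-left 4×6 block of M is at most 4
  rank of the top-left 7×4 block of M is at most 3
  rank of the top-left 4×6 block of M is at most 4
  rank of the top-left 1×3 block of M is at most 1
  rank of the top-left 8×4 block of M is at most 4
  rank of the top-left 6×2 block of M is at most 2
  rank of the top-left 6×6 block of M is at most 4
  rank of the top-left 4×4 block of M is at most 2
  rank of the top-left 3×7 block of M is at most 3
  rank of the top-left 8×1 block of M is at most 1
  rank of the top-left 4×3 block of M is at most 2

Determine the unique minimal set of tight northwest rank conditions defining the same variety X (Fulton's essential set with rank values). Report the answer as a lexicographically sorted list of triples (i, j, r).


Propagating the 19 rank bounds to every northwest block:

  row 1: 0, 0, 0, 0, 1, 1, 1, 1, 1
  row 2: 1, 1, 1, 1, 2, 2, 2, 2, 2
  row 3: 1, 2, 2, 2, 3, 3, 3, 3, 3
  row 4: 1, 2, 2, 2, 3, 3, 4, 4, 4
  row 5: 1, 2, 3, 3, 4, 4, 5, 5, 5
  row 6: 1, 2, 3, 3, 4, 4, 5, 5, 6
  row 7: 1, 2, 3, 3, 4, 5, 6, 6, 7
  row 8: 1, 2, 3, 4, 5, 6, 7, 7, 8
  row 9: 1, 2, 3, 4, 5, 6, 7, 8, 9

hence w(1..9) = (5, 1, 2, 7, 3, 9, 6, 4, 8).

Rothe diagram D(w) (11 cells), 6 SE-corners (essential conditions):

[(1, 4, 0), (4, 4, 2), (4, 6, 3), (6, 6, 4), (6, 8, 5), (7, 4, 3)]


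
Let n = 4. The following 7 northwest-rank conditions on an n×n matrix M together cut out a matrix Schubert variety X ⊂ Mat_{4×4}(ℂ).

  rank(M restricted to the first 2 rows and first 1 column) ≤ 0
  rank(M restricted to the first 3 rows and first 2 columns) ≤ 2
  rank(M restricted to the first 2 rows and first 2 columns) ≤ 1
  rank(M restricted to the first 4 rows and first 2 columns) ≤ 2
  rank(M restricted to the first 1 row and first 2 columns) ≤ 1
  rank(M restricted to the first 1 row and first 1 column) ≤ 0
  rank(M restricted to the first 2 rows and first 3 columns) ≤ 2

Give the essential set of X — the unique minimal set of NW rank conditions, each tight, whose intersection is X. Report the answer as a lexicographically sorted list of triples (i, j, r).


Recovering R(i,j) via the rank-extension bound from the 7 conditions:

  i=1: 0  1  1  1
  i=2: 0  1  2  2
  i=3: 1  2  3  3
  i=4: 1  2  3  4

reading off 1-entries of Δ²R: w = (2, 3, 1, 4).

D(w) has 2 cells with 1 SE-corner; essential set:

[(2, 1, 0)]


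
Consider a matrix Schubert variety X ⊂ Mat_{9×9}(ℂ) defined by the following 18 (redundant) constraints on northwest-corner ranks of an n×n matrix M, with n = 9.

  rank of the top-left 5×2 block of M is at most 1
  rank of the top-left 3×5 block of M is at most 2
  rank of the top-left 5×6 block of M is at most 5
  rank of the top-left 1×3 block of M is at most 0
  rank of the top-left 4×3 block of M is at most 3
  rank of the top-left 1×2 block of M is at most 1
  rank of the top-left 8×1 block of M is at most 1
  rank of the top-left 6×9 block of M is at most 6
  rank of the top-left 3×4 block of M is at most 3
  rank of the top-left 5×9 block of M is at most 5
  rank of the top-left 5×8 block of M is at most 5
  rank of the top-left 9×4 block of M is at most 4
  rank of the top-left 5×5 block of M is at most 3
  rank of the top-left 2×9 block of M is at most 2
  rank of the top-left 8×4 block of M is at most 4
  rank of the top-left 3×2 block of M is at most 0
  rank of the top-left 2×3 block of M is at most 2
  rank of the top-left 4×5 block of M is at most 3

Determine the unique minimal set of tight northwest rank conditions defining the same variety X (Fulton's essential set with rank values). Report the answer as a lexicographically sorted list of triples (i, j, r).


Rank table r_w(9×9) implied by the 18 constraints:

  R[1]: 0  0  0  1  1  1  1  1  1
  R[2]: 0  0  1  2  2  2  2  2  2
  R[3]: 0  0  1  2  2  3  3  3  3
  R[4]: 1  1  2  3  3  4  4  4  4
  R[5]: 1  1  2  3  3  4  5  5  5
  R[6]: 1  2  3  4  4  5  6  6  6
  R[7]: 1  2  3  4  5  6  7  7  7
  R[8]: 1  2  3  4  5  6  7  8  8
  R[9]: 1  2  3  4  5  6  7  8  9

second differences of R give the permutation w = (4, 3, 6, 1, 7, 2, 5, 8, 9).

5 SE-corners of the 10-cell Rothe diagram give Ess(w):

[(1, 3, 0), (3, 2, 0), (3, 5, 2), (5, 2, 1), (5, 5, 3)]


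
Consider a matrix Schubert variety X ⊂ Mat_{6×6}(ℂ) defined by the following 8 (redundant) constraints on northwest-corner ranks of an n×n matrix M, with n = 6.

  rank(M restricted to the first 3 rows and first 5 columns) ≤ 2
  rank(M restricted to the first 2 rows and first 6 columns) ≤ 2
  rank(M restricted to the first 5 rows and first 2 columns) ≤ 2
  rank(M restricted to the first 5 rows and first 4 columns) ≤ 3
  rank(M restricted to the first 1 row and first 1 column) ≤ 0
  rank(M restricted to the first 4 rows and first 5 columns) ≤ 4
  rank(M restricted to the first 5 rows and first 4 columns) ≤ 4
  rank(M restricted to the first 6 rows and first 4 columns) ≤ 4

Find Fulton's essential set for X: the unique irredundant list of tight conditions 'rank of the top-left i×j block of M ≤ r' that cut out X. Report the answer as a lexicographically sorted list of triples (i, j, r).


Rank table r_w(6×6) implied by the 8 constraints:

  0 | 1 | 1 | 1 | 1 | 1
  1 | 2 | 2 | 2 | 2 | 2
  1 | 2 | 2 | 2 | 2 | 3
  1 | 2 | 3 | 3 | 3 | 4
  1 | 2 | 3 | 3 | 4 | 5
  1 | 2 | 3 | 4 | 5 | 6

hence w(1..6) = (2, 1, 6, 3, 5, 4).

D(w) has 5 cells with 3 SE-corners; essential set:

[(1, 1, 0), (3, 5, 2), (5, 4, 3)]


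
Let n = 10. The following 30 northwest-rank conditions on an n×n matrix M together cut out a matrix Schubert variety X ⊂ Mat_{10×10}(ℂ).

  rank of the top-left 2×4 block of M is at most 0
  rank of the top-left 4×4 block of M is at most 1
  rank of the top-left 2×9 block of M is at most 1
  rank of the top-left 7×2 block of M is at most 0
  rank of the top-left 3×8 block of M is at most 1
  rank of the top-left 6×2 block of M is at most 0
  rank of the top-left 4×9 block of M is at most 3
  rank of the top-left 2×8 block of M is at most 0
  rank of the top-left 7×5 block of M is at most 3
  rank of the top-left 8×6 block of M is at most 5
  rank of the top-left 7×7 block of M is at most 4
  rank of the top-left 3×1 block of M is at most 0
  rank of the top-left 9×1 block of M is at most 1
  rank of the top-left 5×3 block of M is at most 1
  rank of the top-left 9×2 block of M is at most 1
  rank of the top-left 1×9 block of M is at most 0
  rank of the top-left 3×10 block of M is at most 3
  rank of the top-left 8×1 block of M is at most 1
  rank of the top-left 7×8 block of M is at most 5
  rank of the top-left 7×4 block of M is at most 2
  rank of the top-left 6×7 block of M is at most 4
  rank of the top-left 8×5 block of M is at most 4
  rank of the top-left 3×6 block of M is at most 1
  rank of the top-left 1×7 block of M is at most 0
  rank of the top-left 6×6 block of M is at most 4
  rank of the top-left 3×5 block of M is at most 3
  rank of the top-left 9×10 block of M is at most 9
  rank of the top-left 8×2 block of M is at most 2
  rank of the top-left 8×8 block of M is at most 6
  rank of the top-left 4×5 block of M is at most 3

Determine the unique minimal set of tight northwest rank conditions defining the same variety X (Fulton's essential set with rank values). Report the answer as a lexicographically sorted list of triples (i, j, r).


Propagating the 30 rank bounds to every northwest block:

  row 1: 0 | 0 | 0 | 0 | 0 | 0 | 0 | 0 | 0 | 1
  row 2: 0 | 0 | 0 | 0 | 0 | 0 | 0 | 0 | 1 | 2
  row 3: 0 | 0 | 1 | 1 | 1 | 1 | 1 | 1 | 2 | 3
  row 4: 0 | 0 | 1 | 1 | 2 | 2 | 2 | 2 | 3 | 4
  row 5: 0 | 0 | 1 | 2 | 3 | 3 | 3 | 3 | 4 | 5
  row 6: 0 | 0 | 1 | 2 | 3 | 4 | 4 | 4 | 5 | 6
  row 7: 0 | 0 | 1 | 2 | 3 | 4 | 4 | 5 | 6 | 7
  row 8: 1 | 1 | 2 | 3 | 4 | 5 | 5 | 6 | 7 | 8
  row 9: 1 | 1 | 2 | 3 | 4 | 5 | 6 | 7 | 8 | 9
  row 10: 1 | 2 | 3 | 4 | 5 | 6 | 7 | 8 | 9 | 10

second differences of R give the permutation w = (10, 9, 3, 5, 4, 6, 8, 1, 7, 2).

D(w) has 30 cells with 6 SE-corners; essential set:

[(1, 9, 0), (2, 8, 0), (4, 4, 1), (7, 2, 0), (7, 7, 4), (9, 2, 1)]


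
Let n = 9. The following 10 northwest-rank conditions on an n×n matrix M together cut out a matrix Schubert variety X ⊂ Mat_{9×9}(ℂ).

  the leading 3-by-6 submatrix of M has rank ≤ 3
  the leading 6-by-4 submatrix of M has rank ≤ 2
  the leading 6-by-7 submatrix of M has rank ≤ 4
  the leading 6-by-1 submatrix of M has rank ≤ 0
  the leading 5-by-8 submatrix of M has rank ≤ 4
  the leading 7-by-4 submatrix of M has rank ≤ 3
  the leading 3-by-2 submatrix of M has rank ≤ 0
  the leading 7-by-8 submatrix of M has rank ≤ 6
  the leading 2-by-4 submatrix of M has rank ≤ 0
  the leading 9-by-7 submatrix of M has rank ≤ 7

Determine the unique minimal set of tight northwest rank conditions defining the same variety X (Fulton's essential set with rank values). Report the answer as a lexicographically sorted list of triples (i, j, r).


Recovering R(i,j) via the rank-extension bound from the 10 conditions:

  0 | 0 | 0 | 0 | 1 | 1 | 1 | 1 | 1
  0 | 0 | 0 | 0 | 1 | 2 | 2 | 2 | 2
  0 | 0 | 1 | 1 | 2 | 3 | 3 | 3 | 3
  0 | 1 | 2 | 2 | 3 | 4 | 4 | 4 | 4
  0 | 1 | 2 | 2 | 3 | 4 | 4 | 4 | 5
  0 | 1 | 2 | 2 | 3 | 4 | 4 | 5 | 6
  1 | 2 | 3 | 3 | 4 | 5 | 5 | 6 | 7
  1 | 2 | 3 | 4 | 5 | 6 | 6 | 7 | 8
  1 | 2 | 3 | 4 | 5 | 6 | 7 | 8 | 9

second differences of R give the permutation w = (5, 6, 3, 2, 9, 8, 1, 4, 7).

Fulton essential set (6 of the 18 Rothe cells):

[(2, 4, 0), (3, 2, 0), (5, 8, 4), (6, 1, 0), (6, 4, 2), (6, 7, 4)]


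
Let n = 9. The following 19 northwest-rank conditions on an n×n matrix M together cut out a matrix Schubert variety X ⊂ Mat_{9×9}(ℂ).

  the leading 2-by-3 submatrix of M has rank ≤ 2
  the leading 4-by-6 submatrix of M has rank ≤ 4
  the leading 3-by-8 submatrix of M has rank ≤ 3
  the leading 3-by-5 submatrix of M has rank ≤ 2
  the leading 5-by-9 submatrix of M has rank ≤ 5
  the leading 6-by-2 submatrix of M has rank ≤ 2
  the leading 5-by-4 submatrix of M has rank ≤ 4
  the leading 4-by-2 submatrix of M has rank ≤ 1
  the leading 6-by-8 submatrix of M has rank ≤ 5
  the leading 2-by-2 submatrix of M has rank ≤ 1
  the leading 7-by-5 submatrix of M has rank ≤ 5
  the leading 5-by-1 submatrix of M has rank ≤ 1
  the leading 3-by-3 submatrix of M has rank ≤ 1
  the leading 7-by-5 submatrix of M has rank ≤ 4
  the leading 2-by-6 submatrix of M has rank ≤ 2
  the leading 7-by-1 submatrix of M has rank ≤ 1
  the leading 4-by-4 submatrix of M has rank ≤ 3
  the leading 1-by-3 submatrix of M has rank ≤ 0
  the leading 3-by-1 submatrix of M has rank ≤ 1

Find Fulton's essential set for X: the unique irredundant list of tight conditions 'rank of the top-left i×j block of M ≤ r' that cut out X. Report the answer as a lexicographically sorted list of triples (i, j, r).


Reconstructing r_w from the 19 given conditions:

  i=1: 0 0 0 1 1 1 1 1 1
  i=2: 1 1 1 2 2 2 2 2 2
  i=3: 1 1 1 2 2 3 3 3 3
  i=4: 1 1 2 3 3 4 4 4 4
  i=5: 1 2 3 4 4 5 5 5 5
  i=6: 1 2 3 4 4 5 5 5 6
  i=7: 1 2 3 4 4 5 6 6 7
  i=8: 1 2 3 4 5 6 7 7 8
  i=9: 1 2 3 4 5 6 7 8 9

so w = (4, 1, 6, 3, 2, 9, 7, 5, 8).

|D(w)|=11, |Ess(w)|=6:

[(1, 3, 0), (3, 3, 1), (3, 5, 2), (4, 2, 1), (6, 8, 5), (7, 5, 4)]


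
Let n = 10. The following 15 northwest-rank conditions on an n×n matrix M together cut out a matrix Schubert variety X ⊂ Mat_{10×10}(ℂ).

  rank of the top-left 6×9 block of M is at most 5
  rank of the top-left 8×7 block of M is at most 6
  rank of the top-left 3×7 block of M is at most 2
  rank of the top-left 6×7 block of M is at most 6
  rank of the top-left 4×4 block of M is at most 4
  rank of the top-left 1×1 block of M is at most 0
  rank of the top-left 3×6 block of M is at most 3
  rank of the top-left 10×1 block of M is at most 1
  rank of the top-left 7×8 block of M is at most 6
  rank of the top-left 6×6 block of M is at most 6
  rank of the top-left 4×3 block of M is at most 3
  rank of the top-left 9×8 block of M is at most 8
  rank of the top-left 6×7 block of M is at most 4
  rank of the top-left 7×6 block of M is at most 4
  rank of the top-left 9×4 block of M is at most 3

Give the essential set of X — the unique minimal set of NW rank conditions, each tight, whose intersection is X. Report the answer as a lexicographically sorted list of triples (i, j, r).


Computing R[i][j] = min implied NW-rank bound (n=10, 15 conditions):

  i=1: 0, 1, 1, 1, 1, 1, 1, 1, 1, 1
  i=2: 1, 2, 2, 2, 2, 2, 2, 2, 2, 2
  i=3: 1, 2, 2, 2, 2, 2, 2, 3, 3, 3
  i=4: 1, 2, 3, 3, 3, 3, 3, 4, 4, 4
  i=5: 1, 2, 3, 3, 4, 4, 4, 5, 5, 5
  i=6: 1, 2, 3, 3, 4, 4, 4, 5, 5, 6
  i=7: 1, 2, 3, 3, 4, 4, 5, 6, 6, 7
  i=8: 1, 2, 3, 3, 4, 5, 6, 7, 7, 8
  i=9: 1, 2, 3, 3, 4, 5, 6, 7, 8, 9
  i=10: 1, 2, 3, 4, 5, 6, 7, 8, 9, 10

hence w(1..10) = (2, 1, 8, 3, 5, 10, 7, 6, 9, 4).

|D(w)|=15, |Ess(w)|=6:

[(1, 1, 0), (3, 7, 2), (6, 7, 4), (6, 9, 5), (7, 6, 4), (9, 4, 3)]


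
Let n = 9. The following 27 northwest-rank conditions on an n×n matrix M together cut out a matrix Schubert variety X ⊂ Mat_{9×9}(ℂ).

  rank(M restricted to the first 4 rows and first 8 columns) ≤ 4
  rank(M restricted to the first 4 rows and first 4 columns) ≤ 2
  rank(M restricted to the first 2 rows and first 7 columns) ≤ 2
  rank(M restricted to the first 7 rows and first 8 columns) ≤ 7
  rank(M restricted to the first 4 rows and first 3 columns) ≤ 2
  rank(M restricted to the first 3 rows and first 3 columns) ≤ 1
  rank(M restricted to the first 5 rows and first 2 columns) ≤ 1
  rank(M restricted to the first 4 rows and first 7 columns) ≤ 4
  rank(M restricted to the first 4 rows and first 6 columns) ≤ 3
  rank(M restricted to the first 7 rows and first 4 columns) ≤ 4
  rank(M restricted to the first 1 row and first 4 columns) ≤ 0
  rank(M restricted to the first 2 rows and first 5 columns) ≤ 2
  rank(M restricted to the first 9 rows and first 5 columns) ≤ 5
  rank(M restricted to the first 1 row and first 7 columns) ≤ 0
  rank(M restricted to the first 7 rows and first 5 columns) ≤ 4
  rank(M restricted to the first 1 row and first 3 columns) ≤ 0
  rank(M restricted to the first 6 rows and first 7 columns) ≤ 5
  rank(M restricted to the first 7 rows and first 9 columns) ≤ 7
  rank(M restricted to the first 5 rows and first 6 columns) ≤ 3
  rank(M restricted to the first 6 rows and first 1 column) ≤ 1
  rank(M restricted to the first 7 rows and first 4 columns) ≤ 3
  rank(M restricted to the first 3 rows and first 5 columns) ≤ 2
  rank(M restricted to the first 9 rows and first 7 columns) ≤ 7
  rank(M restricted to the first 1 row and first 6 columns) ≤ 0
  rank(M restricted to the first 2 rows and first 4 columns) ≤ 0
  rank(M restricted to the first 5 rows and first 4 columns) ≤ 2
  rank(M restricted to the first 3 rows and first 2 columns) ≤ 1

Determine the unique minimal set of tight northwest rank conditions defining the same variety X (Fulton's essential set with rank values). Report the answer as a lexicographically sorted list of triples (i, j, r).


Rank table r_w(9×9) implied by the 27 constraints:

  i=1: 0 0 0 0 0 0 0 1 1
  i=2: 0 0 0 0 1 1 1 2 2
  i=3: 1 1 1 1 2 2 2 3 3
  i=4: 1 1 2 2 3 3 3 4 4
  i=5: 1 1 2 2 3 3 4 5 5
  i=6: 1 2 3 3 4 4 5 6 6
  i=7: 1 2 3 3 4 5 6 7 7
  i=8: 1 2 3 4 5 6 7 8 8
  i=9: 1 2 3 4 5 6 7 8 9

second differences of R give the permutation w = (8, 5, 1, 3, 7, 2, 6, 4, 9).

|D(w)|=16, |Ess(w)|=6:

[(1, 7, 0), (2, 4, 0), (5, 2, 1), (5, 4, 2), (5, 6, 3), (7, 4, 3)]


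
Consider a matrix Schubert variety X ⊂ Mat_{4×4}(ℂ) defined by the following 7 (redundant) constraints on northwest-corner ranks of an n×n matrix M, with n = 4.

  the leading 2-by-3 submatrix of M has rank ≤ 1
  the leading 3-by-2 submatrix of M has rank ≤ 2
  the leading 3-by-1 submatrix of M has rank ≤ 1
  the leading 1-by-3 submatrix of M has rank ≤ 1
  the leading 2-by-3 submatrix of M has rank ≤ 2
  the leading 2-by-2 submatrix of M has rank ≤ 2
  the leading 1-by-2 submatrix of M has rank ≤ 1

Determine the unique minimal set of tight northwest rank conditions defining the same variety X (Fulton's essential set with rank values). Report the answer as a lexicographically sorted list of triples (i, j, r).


The tightest implied rank at each (i,j), from the 7 conditions:

  i=1: 1, 1, 1, 1
  i=2: 1, 1, 1, 2
  i=3: 1, 2, 2, 3
  i=4: 1, 2, 3, 4

reading off 1-entries of Δ²R: w = (1, 4, 2, 3).

|D(w)|=2, |Ess(w)|=1:

[(2, 3, 1)]


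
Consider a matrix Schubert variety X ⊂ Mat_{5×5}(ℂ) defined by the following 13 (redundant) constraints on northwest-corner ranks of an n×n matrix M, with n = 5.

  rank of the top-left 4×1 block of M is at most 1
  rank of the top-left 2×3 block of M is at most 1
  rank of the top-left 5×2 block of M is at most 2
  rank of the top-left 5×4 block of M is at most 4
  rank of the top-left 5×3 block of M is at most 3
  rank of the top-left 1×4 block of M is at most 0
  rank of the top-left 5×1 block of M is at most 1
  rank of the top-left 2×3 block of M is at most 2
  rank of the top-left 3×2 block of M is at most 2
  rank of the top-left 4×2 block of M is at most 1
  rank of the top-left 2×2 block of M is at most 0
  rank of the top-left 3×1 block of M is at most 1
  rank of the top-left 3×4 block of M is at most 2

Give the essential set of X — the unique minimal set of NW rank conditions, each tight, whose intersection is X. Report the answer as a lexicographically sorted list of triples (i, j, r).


Recovering R(i,j) via the rank-extension bound from the 13 conditions:

  0, 0, 0, 0, 1
  0, 0, 1, 1, 2
  1, 1, 2, 2, 3
  1, 1, 2, 3, 4
  1, 2, 3, 4, 5

reading off 1-entries of Δ²R: w = (5, 3, 1, 4, 2).

Fulton essential set (3 of the 7 Rothe cells):

[(1, 4, 0), (2, 2, 0), (4, 2, 1)]


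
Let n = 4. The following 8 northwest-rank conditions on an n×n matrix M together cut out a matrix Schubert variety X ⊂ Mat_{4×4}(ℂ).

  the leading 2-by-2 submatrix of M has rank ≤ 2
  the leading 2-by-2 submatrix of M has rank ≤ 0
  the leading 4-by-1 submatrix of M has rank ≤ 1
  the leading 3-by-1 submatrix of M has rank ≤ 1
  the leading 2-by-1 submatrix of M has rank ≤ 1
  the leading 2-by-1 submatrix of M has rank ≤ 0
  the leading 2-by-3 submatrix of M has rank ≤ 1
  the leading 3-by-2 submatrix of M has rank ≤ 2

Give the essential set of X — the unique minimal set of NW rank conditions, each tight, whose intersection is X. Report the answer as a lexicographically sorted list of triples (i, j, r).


Reconstructing r_w from the 8 given conditions:

  i=1: 0, 0, 1, 1
  i=2: 0, 0, 1, 2
  i=3: 1, 1, 2, 3
  i=4: 1, 2, 3, 4

so w = (3, 4, 1, 2).

Fulton essential set (1 of the 4 Rothe cells):

[(2, 2, 0)]


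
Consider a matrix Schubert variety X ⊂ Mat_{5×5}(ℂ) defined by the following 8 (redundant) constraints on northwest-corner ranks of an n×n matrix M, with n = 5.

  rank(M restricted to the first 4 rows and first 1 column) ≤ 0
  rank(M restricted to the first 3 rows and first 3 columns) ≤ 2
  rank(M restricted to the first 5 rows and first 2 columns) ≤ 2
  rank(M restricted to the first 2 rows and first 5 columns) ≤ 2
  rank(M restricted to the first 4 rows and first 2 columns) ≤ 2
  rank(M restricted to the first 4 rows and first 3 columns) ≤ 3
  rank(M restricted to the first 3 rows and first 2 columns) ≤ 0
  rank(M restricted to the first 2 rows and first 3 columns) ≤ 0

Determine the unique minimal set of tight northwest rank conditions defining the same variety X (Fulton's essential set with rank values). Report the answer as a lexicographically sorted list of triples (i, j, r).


Rank table r_w(5×5) implied by the 8 constraints:

  R[1]: 0 0 0 1 1
  R[2]: 0 0 0 1 2
  R[3]: 0 0 1 2 3
  R[4]: 0 1 2 3 4
  R[5]: 1 2 3 4 5

giving w = (4, 5, 3, 2, 1) via Δ²R.

Fulton essential set (3 of the 9 Rothe cells):

[(2, 3, 0), (3, 2, 0), (4, 1, 0)]


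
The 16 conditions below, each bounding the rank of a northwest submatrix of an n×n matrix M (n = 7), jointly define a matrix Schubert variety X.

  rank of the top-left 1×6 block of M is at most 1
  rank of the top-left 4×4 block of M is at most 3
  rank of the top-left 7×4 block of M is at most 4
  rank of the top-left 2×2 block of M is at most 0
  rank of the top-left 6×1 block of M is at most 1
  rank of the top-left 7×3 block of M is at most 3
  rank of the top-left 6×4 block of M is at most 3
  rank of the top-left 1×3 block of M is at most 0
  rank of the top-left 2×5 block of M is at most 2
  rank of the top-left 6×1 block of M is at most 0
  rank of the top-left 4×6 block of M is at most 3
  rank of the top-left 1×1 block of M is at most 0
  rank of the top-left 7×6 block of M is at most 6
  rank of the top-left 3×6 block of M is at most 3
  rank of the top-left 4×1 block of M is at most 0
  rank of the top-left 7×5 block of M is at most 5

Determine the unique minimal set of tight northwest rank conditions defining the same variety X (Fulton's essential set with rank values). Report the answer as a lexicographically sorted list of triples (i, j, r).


Recovering R(i,j) via the rank-extension bound from the 16 conditions:

  row 1: 0, 0, 0, 1, 1, 1, 1
  row 2: 0, 0, 1, 2, 2, 2, 2
  row 3: 0, 1, 2, 3, 3, 3, 3
  row 4: 0, 1, 2, 3, 3, 3, 4
  row 5: 0, 1, 2, 3, 4, 4, 5
  row 6: 0, 1, 2, 3, 4, 5, 6
  row 7: 1, 2, 3, 4, 5, 6, 7

reading off 1-entries of Δ²R: w = (4, 3, 2, 7, 5, 6, 1).

ℓ(w)=11; the 4 essential cells (i,j,r):

[(1, 3, 0), (2, 2, 0), (4, 6, 3), (6, 1, 0)]


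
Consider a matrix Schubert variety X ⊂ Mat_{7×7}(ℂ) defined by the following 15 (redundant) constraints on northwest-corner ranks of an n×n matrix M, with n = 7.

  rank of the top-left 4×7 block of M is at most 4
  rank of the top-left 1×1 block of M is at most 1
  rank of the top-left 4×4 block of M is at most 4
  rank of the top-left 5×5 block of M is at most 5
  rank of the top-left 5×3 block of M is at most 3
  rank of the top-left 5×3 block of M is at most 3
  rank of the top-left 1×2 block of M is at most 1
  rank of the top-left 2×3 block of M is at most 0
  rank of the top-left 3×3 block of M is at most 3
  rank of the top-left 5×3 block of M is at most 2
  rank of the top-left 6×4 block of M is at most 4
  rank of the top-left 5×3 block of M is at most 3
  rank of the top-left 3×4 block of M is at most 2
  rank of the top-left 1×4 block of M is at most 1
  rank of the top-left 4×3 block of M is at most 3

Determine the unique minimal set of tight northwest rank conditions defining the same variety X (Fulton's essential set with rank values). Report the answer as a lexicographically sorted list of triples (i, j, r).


Computing R[i][j] = min implied NW-rank bound (n=7, 15 conditions):

  R[1]: 0 0 0 1 1 1 1
  R[2]: 0 0 0 1 2 2 2
  R[3]: 1 1 1 2 3 3 3
  R[4]: 1 2 2 3 4 4 4
  R[5]: 1 2 2 3 4 5 5
  R[6]: 1 2 3 4 5 6 6
  R[7]: 1 2 3 4 5 6 7

second differences of R give the permutation w = (4, 5, 1, 2, 6, 3, 7).

2 SE-corners of the 7-cell Rothe diagram give Ess(w):

[(2, 3, 0), (5, 3, 2)]


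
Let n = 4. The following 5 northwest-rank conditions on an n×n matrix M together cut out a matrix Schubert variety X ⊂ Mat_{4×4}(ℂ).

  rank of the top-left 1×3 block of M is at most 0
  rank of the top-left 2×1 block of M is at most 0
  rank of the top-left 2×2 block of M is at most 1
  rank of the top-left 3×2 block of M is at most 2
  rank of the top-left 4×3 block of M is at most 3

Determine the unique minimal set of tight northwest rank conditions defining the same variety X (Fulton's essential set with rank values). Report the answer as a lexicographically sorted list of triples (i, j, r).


Reconstructing r_w from the 5 given conditions:

  i=1: 0 | 0 | 0 | 1
  i=2: 0 | 1 | 1 | 2
  i=3: 1 | 2 | 2 | 3
  i=4: 1 | 2 | 3 | 4

giving w = (4, 2, 1, 3) via Δ²R.

Fulton essential set (2 of the 4 Rothe cells):

[(1, 3, 0), (2, 1, 0)]


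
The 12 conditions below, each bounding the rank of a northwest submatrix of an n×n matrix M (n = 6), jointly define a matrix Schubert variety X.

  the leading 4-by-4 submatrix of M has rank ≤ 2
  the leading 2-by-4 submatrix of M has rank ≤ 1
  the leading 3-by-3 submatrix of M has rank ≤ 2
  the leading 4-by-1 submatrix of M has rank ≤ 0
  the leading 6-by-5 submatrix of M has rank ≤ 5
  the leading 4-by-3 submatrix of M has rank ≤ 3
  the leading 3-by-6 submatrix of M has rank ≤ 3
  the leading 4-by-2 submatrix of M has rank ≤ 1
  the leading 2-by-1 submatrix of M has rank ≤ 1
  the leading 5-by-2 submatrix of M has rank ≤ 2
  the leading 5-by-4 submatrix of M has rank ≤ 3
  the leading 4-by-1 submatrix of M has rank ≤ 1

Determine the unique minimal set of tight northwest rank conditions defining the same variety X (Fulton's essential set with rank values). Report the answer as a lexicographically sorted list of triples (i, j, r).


Propagating the 12 rank bounds to every northwest block:

  R[1]: 0 1 1 1 1 1
  R[2]: 0 1 1 1 2 2
  R[3]: 0 1 2 2 3 3
  R[4]: 0 1 2 2 3 4
  R[5]: 1 2 3 3 4 5
  R[6]: 1 2 3 4 5 6

hence w(1..6) = (2, 5, 3, 6, 1, 4).

3 SE-corners of the 7-cell Rothe diagram give Ess(w):

[(2, 4, 1), (4, 1, 0), (4, 4, 2)]


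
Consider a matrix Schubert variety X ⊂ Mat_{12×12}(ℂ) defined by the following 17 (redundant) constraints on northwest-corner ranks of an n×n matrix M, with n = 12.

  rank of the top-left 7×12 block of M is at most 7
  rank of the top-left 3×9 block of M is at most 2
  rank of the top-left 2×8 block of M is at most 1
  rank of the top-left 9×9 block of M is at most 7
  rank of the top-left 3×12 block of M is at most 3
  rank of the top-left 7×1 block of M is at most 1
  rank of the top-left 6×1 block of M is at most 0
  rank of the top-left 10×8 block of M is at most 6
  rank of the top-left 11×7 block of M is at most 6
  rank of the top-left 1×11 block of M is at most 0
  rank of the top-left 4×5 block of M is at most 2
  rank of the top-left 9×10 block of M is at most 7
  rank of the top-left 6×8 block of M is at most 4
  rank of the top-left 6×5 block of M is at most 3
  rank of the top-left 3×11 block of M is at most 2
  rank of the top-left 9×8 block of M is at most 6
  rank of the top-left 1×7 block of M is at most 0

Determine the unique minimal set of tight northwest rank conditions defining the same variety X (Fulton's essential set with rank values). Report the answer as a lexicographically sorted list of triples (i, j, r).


Propagating the 17 rank bounds to every northwest block:

  0 | 0 | 0 | 0 | 0 | 0 | 0 | 0 | 0 | 0 | 0 | 1
  0 | 1 | 1 | 1 | 1 | 1 | 1 | 1 | 1 | 1 | 1 | 2
  0 | 1 | 2 | 2 | 2 | 2 | 2 | 2 | 2 | 2 | 2 | 3
  0 | 1 | 2 | 2 | 2 | 3 | 3 | 3 | 3 | 3 | 3 | 4
  0 | 1 | 2 | 3 | 3 | 4 | 4 | 4 | 4 | 4 | 4 | 5
  0 | 1 | 2 | 3 | 3 | 4 | 4 | 4 | 5 | 5 | 5 | 6
  1 | 2 | 3 | 4 | 4 | 5 | 5 | 5 | 6 | 6 | 6 | 7
  1 | 2 | 3 | 4 | 5 | 6 | 6 | 6 | 7 | 7 | 7 | 8
  1 | 2 | 3 | 4 | 5 | 6 | 6 | 6 | 7 | 7 | 8 | 9
  1 | 2 | 3 | 4 | 5 | 6 | 6 | 6 | 7 | 8 | 9 | 10
  1 | 2 | 3 | 4 | 5 | 6 | 6 | 7 | 8 | 9 | 10 | 11
  1 | 2 | 3 | 4 | 5 | 6 | 7 | 8 | 9 | 10 | 11 | 12

so w = (12, 2, 3, 6, 4, 9, 1, 5, 11, 10, 8, 7).

Fulton essential set (8 of the 27 Rothe cells):

[(1, 11, 0), (4, 5, 2), (6, 1, 0), (6, 5, 3), (6, 8, 4), (9, 10, 7), (10, 8, 6), (11, 7, 6)]
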